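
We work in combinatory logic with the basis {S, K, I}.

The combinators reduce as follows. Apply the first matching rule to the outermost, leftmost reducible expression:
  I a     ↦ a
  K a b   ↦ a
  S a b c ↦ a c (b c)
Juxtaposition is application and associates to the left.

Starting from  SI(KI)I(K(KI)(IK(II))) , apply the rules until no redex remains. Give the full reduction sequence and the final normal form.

Answer: normal form = KI  (in 6 steps)

Reduction:
  start: SI(KI)I(K(KI)(IK(II)))
  →1  II(KII)(K(KI)(IK(II)))
  →2  I(KII)(K(KI)(IK(II)))
  →3  KII(K(KI)(IK(II)))
  →4  I(K(KI)(IK(II)))
  →5  K(KI)(IK(II))
  →6  KI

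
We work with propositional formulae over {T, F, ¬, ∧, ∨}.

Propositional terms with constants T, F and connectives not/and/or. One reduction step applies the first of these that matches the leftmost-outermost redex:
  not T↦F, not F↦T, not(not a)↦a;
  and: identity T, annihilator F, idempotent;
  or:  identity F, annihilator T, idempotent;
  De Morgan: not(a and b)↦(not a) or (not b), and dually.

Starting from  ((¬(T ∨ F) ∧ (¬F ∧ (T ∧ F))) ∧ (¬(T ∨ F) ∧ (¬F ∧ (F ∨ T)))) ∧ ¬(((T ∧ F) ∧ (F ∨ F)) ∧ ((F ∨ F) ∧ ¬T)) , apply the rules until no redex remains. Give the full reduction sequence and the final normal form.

Answer: normal form = F  (in 6 steps)

Derivation:
  start: ((¬(T ∨ F) ∧ (¬F ∧ (T ∧ F))) ∧ (¬(T ∨ F) ∧ (¬F ∧ (F ∨ T)))) ∧ ¬(((T ∧ F) ∧ (F ∨ F)) ∧ ((F ∨ F) ∧ ¬T))
  →1  (((¬T ∧ ¬F) ∧ (¬F ∧ (T ∧ F))) ∧ (¬(T ∨ F) ∧ (¬F ∧ (F ∨ T)))) ∧ ¬(((T ∧ F) ∧ (F ∨ F)) ∧ ((F ∨ F) ∧ ¬T))
  →2  (((F ∧ ¬F) ∧ (¬F ∧ (T ∧ F))) ∧ (¬(T ∨ F) ∧ (¬F ∧ (F ∨ T)))) ∧ ¬(((T ∧ F) ∧ (F ∨ F)) ∧ ((F ∨ F) ∧ ¬T))
  →3  ((F ∧ (¬F ∧ (T ∧ F))) ∧ (¬(T ∨ F) ∧ (¬F ∧ (F ∨ T)))) ∧ ¬(((T ∧ F) ∧ (F ∨ F)) ∧ ((F ∨ F) ∧ ¬T))
  →4  (F ∧ (¬(T ∨ F) ∧ (¬F ∧ (F ∨ T)))) ∧ ¬(((T ∧ F) ∧ (F ∨ F)) ∧ ((F ∨ F) ∧ ¬T))
  →5  F ∧ ¬(((T ∧ F) ∧ (F ∨ F)) ∧ ((F ∨ F) ∧ ¬T))
  →6  F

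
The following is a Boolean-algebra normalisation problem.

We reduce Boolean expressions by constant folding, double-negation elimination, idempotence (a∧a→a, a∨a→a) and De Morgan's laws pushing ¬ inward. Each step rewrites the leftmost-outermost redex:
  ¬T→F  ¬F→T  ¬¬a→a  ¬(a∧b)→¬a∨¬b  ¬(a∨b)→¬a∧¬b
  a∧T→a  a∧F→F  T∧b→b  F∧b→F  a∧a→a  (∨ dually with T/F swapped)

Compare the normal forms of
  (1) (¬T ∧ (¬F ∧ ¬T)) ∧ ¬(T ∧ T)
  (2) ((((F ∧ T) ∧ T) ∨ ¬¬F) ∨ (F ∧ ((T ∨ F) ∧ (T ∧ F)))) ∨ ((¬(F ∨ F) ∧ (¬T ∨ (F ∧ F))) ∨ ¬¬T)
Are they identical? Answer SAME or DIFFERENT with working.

Answer: DIFFERENT — A ⇓ F, B ⇓ T

Reduction:
Term A:
  start: (¬T ∧ (¬F ∧ ¬T)) ∧ ¬(T ∧ T)
  [1] (F ∧ (¬F ∧ ¬T)) ∧ ¬(T ∧ T)
  [2] F ∧ ¬(T ∧ T)
  [3] F

Term B:
  start: ((((F ∧ T) ∧ T) ∨ ¬¬F) ∨ (F ∧ ((T ∨ F) ∧ (T ∧ F)))) ∨ ((¬(F ∨ F) ∧ (¬T ∨ (F ∧ F))) ∨ ¬¬T)
  [1] (((F ∧ T) ∨ ¬¬F) ∨ (F ∧ ((T ∨ F) ∧ (T ∧ F)))) ∨ ((¬(F ∨ F) ∧ (¬T ∨ (F ∧ F))) ∨ ¬¬T)
  [2] ((F ∨ ¬¬F) ∨ (F ∧ ((T ∨ F) ∧ (T ∧ F)))) ∨ ((¬(F ∨ F) ∧ (¬T ∨ (F ∧ F))) ∨ ¬¬T)
  [3] (¬¬F ∨ (F ∧ ((T ∨ F) ∧ (T ∧ F)))) ∨ ((¬(F ∨ F) ∧ (¬T ∨ (F ∧ F))) ∨ ¬¬T)
  [4] (F ∨ (F ∧ ((T ∨ F) ∧ (T ∧ F)))) ∨ ((¬(F ∨ F) ∧ (¬T ∨ (F ∧ F))) ∨ ¬¬T)
  [5] (F ∧ ((T ∨ F) ∧ (T ∧ F))) ∨ ((¬(F ∨ F) ∧ (¬T ∨ (F ∧ F))) ∨ ¬¬T)
  [6] F ∨ ((¬(F ∨ F) ∧ (¬T ∨ (F ∧ F))) ∨ ¬¬T)
  [7] (¬(F ∨ F) ∧ (¬T ∨ (F ∧ F))) ∨ ¬¬T
  [8] ((¬F ∧ ¬F) ∧ (¬T ∨ (F ∧ F))) ∨ ¬¬T
  [9] (¬F ∧ (¬T ∨ (F ∧ F))) ∨ ¬¬T
  [10] (T ∧ (¬T ∨ (F ∧ F))) ∨ ¬¬T
  [11] (¬T ∨ (F ∧ F)) ∨ ¬¬T
  [12] (F ∨ (F ∧ F)) ∨ ¬¬T
  [13] (F ∧ F) ∨ ¬¬T
  [14] F ∨ ¬¬T
  [15] ¬¬T
  [16] T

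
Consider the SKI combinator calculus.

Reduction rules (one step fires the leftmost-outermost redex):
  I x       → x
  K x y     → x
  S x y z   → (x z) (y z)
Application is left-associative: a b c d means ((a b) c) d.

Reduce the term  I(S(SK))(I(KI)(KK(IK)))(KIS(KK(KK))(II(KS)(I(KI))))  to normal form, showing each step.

Answer: normal form = KS  (in 13 steps)

Derivation:
  start: I(S(SK))(I(KI)(KK(IK)))(KIS(KK(KK))(II(KS)(I(KI))))
  [1] S(SK)(I(KI)(KK(IK)))(KIS(KK(KK))(II(KS)(I(KI))))
  [2] SK(KIS(KK(KK))(II(KS)(I(KI))))(I(KI)(KK(IK))(KIS(KK(KK))(II(KS)(I(KI)))))
  [3] K(I(KI)(KK(IK))(KIS(KK(KK))(II(KS)(I(KI)))))(KIS(KK(KK))(II(KS)(I(KI)))(I(KI)(KK(IK))(KIS(KK(KK))(II(KS)(I(KI))))))
  [4] I(KI)(KK(IK))(KIS(KK(KK))(II(KS)(I(KI))))
  [5] KI(KK(IK))(KIS(KK(KK))(II(KS)(I(KI))))
  [6] I(KIS(KK(KK))(II(KS)(I(KI))))
  [7] KIS(KK(KK))(II(KS)(I(KI)))
  [8] I(KK(KK))(II(KS)(I(KI)))
  [9] KK(KK)(II(KS)(I(KI)))
  [10] K(II(KS)(I(KI)))
  [11] K(I(KS)(I(KI)))
  [12] K(KS(I(KI)))
  [13] KS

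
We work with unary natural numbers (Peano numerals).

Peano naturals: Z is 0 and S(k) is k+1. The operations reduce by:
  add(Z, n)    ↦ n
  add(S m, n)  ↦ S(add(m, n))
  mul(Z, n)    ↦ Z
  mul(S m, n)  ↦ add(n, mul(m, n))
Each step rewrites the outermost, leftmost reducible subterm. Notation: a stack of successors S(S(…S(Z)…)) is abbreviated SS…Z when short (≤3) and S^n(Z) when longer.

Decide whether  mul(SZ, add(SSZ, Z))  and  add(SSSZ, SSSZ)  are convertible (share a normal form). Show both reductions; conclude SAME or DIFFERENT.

Term A:
  start: mul(SZ, add(SSZ, Z))
  →1  add(add(SSZ, Z), mul(Z, add(SSZ, Z)))
  →2  add(S(add(SZ, Z)), mul(Z, add(SSZ, Z)))
  →3  S(add(add(SZ, Z), mul(Z, add(SSZ, Z))))
  →4  S(add(S(add(Z, Z)), mul(Z, add(SSZ, Z))))
  →5  S(S(add(add(Z, Z), mul(Z, add(SSZ, Z)))))
  →6  S(S(add(Z, mul(Z, add(SSZ, Z)))))
  →7  S(S(mul(Z, add(SSZ, Z))))
  →8  SSZ

Term B:
  start: add(SSSZ, SSSZ)
  →1  S(add(SSZ, SSSZ))
  →2  S(S(add(SZ, SSSZ)))
  →3  S(S(S(add(Z, SSSZ))))
  →4  S^6(Z)

Answer: DIFFERENT — A ⇓ SSZ, B ⇓ S^6(Z)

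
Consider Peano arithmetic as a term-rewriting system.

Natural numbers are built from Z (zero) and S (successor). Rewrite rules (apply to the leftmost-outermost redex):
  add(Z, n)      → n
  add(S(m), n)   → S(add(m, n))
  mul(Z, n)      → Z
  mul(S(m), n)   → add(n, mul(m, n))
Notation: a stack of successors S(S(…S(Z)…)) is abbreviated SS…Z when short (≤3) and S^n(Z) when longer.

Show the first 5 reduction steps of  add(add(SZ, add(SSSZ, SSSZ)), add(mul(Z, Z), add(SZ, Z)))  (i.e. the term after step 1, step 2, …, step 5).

  start: add(add(SZ, add(SSSZ, SSSZ)), add(mul(Z, Z), add(SZ, Z)))
  step 1: add(S(add(Z, add(SSSZ, SSSZ))), add(mul(Z, Z), add(SZ, Z)))
  step 2: S(add(add(Z, add(SSSZ, SSSZ)), add(mul(Z, Z), add(SZ, Z))))
  step 3: S(add(add(SSSZ, SSSZ), add(mul(Z, Z), add(SZ, Z))))
  step 4: S(add(S(add(SSZ, SSSZ)), add(mul(Z, Z), add(SZ, Z))))
  step 5: S(S(add(add(SSZ, SSSZ), add(mul(Z, Z), add(SZ, Z)))))

Answer: after 5 steps: S(S(add(add(SSZ, SSSZ), add(mul(Z, Z), add(SZ, Z)))))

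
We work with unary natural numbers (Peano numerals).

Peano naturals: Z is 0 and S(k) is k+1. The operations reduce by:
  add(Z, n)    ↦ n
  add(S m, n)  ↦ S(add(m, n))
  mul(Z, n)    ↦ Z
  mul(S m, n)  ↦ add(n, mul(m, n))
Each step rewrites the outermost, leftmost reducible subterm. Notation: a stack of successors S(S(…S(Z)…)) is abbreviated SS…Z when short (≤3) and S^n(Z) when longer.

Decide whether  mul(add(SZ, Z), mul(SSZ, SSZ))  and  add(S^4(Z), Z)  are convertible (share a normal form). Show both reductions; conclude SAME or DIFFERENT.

Answer: SAME — A ⇓ S^4(Z), B ⇓ S^4(Z)

Reduction:
Term A:
  start: mul(add(SZ, Z), mul(SSZ, SSZ))
  [1] mul(S(add(Z, Z)), mul(SSZ, SSZ))
  [2] add(mul(SSZ, SSZ), mul(add(Z, Z), mul(SSZ, SSZ)))
  [3] add(add(SSZ, mul(SZ, SSZ)), mul(add(Z, Z), mul(SSZ, SSZ)))
  [4] add(S(add(SZ, mul(SZ, SSZ))), mul(add(Z, Z), mul(SSZ, SSZ)))
  [5] S(add(add(SZ, mul(SZ, SSZ)), mul(add(Z, Z), mul(SSZ, SSZ))))
  [6] S(add(S(add(Z, mul(SZ, SSZ))), mul(add(Z, Z), mul(SSZ, SSZ))))
  [7] S(S(add(add(Z, mul(SZ, SSZ)), mul(add(Z, Z), mul(SSZ, SSZ)))))
  [8] S(S(add(mul(SZ, SSZ), mul(add(Z, Z), mul(SSZ, SSZ)))))
  [9] S(S(add(add(SSZ, mul(Z, SSZ)), mul(add(Z, Z), mul(SSZ, SSZ)))))
  [10] S(S(add(S(add(SZ, mul(Z, SSZ))), mul(add(Z, Z), mul(SSZ, SSZ)))))
  [11] S(S(S(add(add(SZ, mul(Z, SSZ)), mul(add(Z, Z), mul(SSZ, SSZ))))))
  [12] S(S(S(add(S(add(Z, mul(Z, SSZ))), mul(add(Z, Z), mul(SSZ, SSZ))))))
  [13] S(S(S(S(add(add(Z, mul(Z, SSZ)), mul(add(Z, Z), mul(SSZ, SSZ)))))))
  [14] S(S(S(S(add(mul(Z, SSZ), mul(add(Z, Z), mul(SSZ, SSZ)))))))
  [15] S(S(S(S(add(Z, mul(add(Z, Z), mul(SSZ, SSZ)))))))
  [16] S(S(S(S(mul(add(Z, Z), mul(SSZ, SSZ))))))
  [17] S(S(S(S(mul(Z, mul(SSZ, SSZ))))))
  [18] S^4(Z)

Term B:
  start: add(S^4(Z), Z)
  [1] S(add(SSSZ, Z))
  [2] S(S(add(SSZ, Z)))
  [3] S(S(S(add(SZ, Z))))
  [4] S(S(S(S(add(Z, Z)))))
  [5] S^4(Z)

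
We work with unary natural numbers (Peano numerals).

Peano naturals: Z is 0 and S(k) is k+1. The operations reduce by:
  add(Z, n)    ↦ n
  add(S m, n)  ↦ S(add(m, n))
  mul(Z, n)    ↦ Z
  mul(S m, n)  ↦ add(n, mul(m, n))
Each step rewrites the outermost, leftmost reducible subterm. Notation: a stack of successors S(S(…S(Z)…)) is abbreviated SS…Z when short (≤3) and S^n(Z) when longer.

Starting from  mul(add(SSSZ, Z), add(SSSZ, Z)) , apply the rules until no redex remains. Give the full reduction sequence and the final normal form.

  start: mul(add(SSSZ, Z), add(SSSZ, Z))
  [1] mul(S(add(SSZ, Z)), add(SSSZ, Z))
  [2] add(add(SSSZ, Z), mul(add(SSZ, Z), add(SSSZ, Z)))
  [3] add(S(add(SSZ, Z)), mul(add(SSZ, Z), add(SSSZ, Z)))
  [4] S(add(add(SSZ, Z), mul(add(SSZ, Z), add(SSSZ, Z))))
  [5] S(add(S(add(SZ, Z)), mul(add(SSZ, Z), add(SSSZ, Z))))
  [6] S(S(add(add(SZ, Z), mul(add(SSZ, Z), add(SSSZ, Z)))))
  [7] S(S(add(S(add(Z, Z)), mul(add(SSZ, Z), add(SSSZ, Z)))))
  [8] S(S(S(add(add(Z, Z), mul(add(SSZ, Z), add(SSSZ, Z))))))
  [9] S(S(S(add(Z, mul(add(SSZ, Z), add(SSSZ, Z))))))
  [10] S(S(S(mul(add(SSZ, Z), add(SSSZ, Z)))))
  [11] S(S(S(mul(S(add(SZ, Z)), add(SSSZ, Z)))))
  [12] S(S(S(add(add(SSSZ, Z), mul(add(SZ, Z), add(SSSZ, Z))))))
  [13] S(S(S(add(S(add(SSZ, Z)), mul(add(SZ, Z), add(SSSZ, Z))))))
  [14] S(S(S(S(add(add(SSZ, Z), mul(add(SZ, Z), add(SSSZ, Z)))))))
  [15] S(S(S(S(add(S(add(SZ, Z)), mul(add(SZ, Z), add(SSSZ, Z)))))))
  [16] S(S(S(S(S(add(add(SZ, Z), mul(add(SZ, Z), add(SSSZ, Z))))))))
  [17] S(S(S(S(S(add(S(add(Z, Z)), mul(add(SZ, Z), add(SSSZ, Z))))))))
  [18] S(S(S(S(S(S(add(add(Z, Z), mul(add(SZ, Z), add(SSSZ, Z)))))))))
  [19] S(S(S(S(S(S(add(Z, mul(add(SZ, Z), add(SSSZ, Z)))))))))
  [20] S(S(S(S(S(S(mul(add(SZ, Z), add(SSSZ, Z))))))))
  [21] S(S(S(S(S(S(mul(S(add(Z, Z)), add(SSSZ, Z))))))))
  [22] S(S(S(S(S(S(add(add(SSSZ, Z), mul(add(Z, Z), add(SSSZ, Z)))))))))
  [23] S(S(S(S(S(S(add(S(add(SSZ, Z)), mul(add(Z, Z), add(SSSZ, Z)))))))))
  [24] S(S(S(S(S(S(S(add(add(SSZ, Z), mul(add(Z, Z), add(SSSZ, Z))))))))))
  [25] S(S(S(S(S(S(S(add(S(add(SZ, Z)), mul(add(Z, Z), add(SSSZ, Z))))))))))
  [26] S(S(S(S(S(S(S(S(add(add(SZ, Z), mul(add(Z, Z), add(SSSZ, Z)))))))))))
  [27] S(S(S(S(S(S(S(S(add(S(add(Z, Z)), mul(add(Z, Z), add(SSSZ, Z)))))))))))
  [28] S(S(S(S(S(S(S(S(S(add(add(Z, Z), mul(add(Z, Z), add(SSSZ, Z))))))))))))
  [29] S(S(S(S(S(S(S(S(S(add(Z, mul(add(Z, Z), add(SSSZ, Z))))))))))))
  [30] S(S(S(S(S(S(S(S(S(mul(add(Z, Z), add(SSSZ, Z)))))))))))
  [31] S(S(S(S(S(S(S(S(S(mul(Z, add(SSSZ, Z)))))))))))
  [32] S^9(Z)

Answer: normal form = S^9(Z)  (in 32 steps)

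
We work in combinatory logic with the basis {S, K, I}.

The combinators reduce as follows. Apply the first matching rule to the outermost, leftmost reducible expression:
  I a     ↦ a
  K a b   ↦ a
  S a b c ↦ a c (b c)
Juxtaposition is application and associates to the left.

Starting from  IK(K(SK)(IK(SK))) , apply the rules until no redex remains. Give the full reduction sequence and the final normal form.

  start: IK(K(SK)(IK(SK)))
  [1] K(K(SK)(IK(SK)))
  [2] K(SK)

Answer: normal form = K(SK)  (in 2 steps)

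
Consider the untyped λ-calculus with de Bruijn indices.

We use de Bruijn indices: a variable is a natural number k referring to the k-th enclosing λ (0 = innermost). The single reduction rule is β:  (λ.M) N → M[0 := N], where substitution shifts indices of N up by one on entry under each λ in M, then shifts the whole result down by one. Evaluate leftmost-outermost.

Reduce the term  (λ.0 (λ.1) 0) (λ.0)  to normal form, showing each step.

Answer: normal form = λ.0  (in 3 steps)

Working:
  start: (λ.0 (λ.1) 0) (λ.0)
  [1] (λ.0) (λ.λ.0) (λ.0)
  [2] (λ.λ.0) (λ.0)
  [3] λ.0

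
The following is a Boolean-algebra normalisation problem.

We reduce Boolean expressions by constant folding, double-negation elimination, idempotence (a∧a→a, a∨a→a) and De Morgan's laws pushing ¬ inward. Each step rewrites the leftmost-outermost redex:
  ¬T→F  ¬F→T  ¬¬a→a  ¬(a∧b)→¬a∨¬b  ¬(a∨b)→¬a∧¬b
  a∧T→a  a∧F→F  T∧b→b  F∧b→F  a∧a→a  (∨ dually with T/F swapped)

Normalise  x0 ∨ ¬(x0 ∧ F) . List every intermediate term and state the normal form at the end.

  start: x0 ∨ ¬(x0 ∧ F)
  →1  x0 ∨ (¬x0 ∨ ¬F)
  →2  x0 ∨ (¬x0 ∨ T)
  →3  x0 ∨ T
  →4  T

Answer: normal form = T  (in 4 steps)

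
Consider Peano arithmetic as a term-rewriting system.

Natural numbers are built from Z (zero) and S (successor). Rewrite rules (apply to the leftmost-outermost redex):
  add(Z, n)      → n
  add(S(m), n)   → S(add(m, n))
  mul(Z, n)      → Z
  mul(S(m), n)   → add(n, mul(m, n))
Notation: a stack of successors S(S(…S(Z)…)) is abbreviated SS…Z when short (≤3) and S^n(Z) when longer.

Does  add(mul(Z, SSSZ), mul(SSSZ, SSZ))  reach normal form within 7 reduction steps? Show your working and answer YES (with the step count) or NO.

Answer: NO — after 7 steps the term is S(S(add(SSZ, mul(SZ, SSZ)))), not yet normal

Reduction:
  start: add(mul(Z, SSSZ), mul(SSSZ, SSZ))
  [1] add(Z, mul(SSSZ, SSZ))
  [2] mul(SSSZ, SSZ)
  [3] add(SSZ, mul(SSZ, SSZ))
  [4] S(add(SZ, mul(SSZ, SSZ)))
  [5] S(S(add(Z, mul(SSZ, SSZ))))
  [6] S(S(mul(SSZ, SSZ)))
  [7] S(S(add(SSZ, mul(SZ, SSZ))))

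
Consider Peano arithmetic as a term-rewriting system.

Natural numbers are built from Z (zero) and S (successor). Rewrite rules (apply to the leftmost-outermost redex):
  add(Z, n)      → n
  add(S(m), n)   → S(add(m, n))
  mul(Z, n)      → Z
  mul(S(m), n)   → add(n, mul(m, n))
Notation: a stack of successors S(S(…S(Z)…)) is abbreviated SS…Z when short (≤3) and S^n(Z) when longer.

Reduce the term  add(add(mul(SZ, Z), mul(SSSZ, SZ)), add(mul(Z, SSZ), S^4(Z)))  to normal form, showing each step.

  start: add(add(mul(SZ, Z), mul(SSSZ, SZ)), add(mul(Z, SSZ), S^4(Z)))
  [1] add(add(add(Z, mul(Z, Z)), mul(SSSZ, SZ)), add(mul(Z, SSZ), S^4(Z)))
  [2] add(add(mul(Z, Z), mul(SSSZ, SZ)), add(mul(Z, SSZ), S^4(Z)))
  [3] add(add(Z, mul(SSSZ, SZ)), add(mul(Z, SSZ), S^4(Z)))
  [4] add(mul(SSSZ, SZ), add(mul(Z, SSZ), S^4(Z)))
  [5] add(add(SZ, mul(SSZ, SZ)), add(mul(Z, SSZ), S^4(Z)))
  [6] add(S(add(Z, mul(SSZ, SZ))), add(mul(Z, SSZ), S^4(Z)))
  [7] S(add(add(Z, mul(SSZ, SZ)), add(mul(Z, SSZ), S^4(Z))))
  [8] S(add(mul(SSZ, SZ), add(mul(Z, SSZ), S^4(Z))))
  [9] S(add(add(SZ, mul(SZ, SZ)), add(mul(Z, SSZ), S^4(Z))))
  [10] S(add(S(add(Z, mul(SZ, SZ))), add(mul(Z, SSZ), S^4(Z))))
  [11] S(S(add(add(Z, mul(SZ, SZ)), add(mul(Z, SSZ), S^4(Z)))))
  [12] S(S(add(mul(SZ, SZ), add(mul(Z, SSZ), S^4(Z)))))
  [13] S(S(add(add(SZ, mul(Z, SZ)), add(mul(Z, SSZ), S^4(Z)))))
  [14] S(S(add(S(add(Z, mul(Z, SZ))), add(mul(Z, SSZ), S^4(Z)))))
  [15] S(S(S(add(add(Z, mul(Z, SZ)), add(mul(Z, SSZ), S^4(Z))))))
  [16] S(S(S(add(mul(Z, SZ), add(mul(Z, SSZ), S^4(Z))))))
  [17] S(S(S(add(Z, add(mul(Z, SSZ), S^4(Z))))))
  [18] S(S(S(add(mul(Z, SSZ), S^4(Z)))))
  [19] S(S(S(add(Z, S^4(Z)))))
  [20] S^7(Z)

Answer: normal form = S^7(Z)  (in 20 steps)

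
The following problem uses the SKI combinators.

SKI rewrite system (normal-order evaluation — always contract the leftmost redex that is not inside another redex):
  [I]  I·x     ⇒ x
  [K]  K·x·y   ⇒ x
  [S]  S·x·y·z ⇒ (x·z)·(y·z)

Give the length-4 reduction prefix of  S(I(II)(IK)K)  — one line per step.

Answer: after 4 steps: S(KK)

Derivation:
  start: S(I(II)(IK)K)
  step 1: S(II(IK)K)
  step 2: S(I(IK)K)
  step 3: S(IKK)
  step 4: S(KK)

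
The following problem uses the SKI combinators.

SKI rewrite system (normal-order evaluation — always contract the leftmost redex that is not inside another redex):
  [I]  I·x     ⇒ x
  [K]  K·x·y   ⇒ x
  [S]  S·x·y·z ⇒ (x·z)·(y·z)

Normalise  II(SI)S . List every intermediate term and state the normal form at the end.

  start: II(SI)S
  step 1: I(SI)S
  step 2: SIS

Answer: normal form = SIS  (in 2 steps)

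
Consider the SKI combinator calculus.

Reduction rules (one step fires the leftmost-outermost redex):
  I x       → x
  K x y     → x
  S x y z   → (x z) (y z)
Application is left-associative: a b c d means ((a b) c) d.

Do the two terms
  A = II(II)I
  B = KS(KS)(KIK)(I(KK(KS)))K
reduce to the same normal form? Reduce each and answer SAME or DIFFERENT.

Term A:
  start: II(II)I
  [1] I(II)I
  [2] III
  [3] II
  [4] I

Term B:
  start: KS(KS)(KIK)(I(KK(KS)))K
  [1] S(KIK)(I(KK(KS)))K
  [2] KIKK(I(KK(KS))K)
  [3] IK(I(KK(KS))K)
  [4] K(I(KK(KS))K)
  [5] K(KK(KS)K)
  [6] K(KK)

Answer: DIFFERENT — A ⇓ I, B ⇓ K(KK)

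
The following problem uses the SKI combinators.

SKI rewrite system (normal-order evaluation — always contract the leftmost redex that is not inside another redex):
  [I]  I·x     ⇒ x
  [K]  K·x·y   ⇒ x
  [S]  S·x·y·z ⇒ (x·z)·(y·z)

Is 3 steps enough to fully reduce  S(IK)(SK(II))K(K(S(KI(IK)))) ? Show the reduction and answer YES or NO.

  start: S(IK)(SK(II))K(K(S(KI(IK))))
  step 1: IKK(SK(II)K)(K(S(KI(IK))))
  step 2: KK(SK(II)K)(K(S(KI(IK))))
  step 3: K(K(S(KI(IK))))

Answer: NO — after 3 steps the term is K(K(S(KI(IK)))), not yet normal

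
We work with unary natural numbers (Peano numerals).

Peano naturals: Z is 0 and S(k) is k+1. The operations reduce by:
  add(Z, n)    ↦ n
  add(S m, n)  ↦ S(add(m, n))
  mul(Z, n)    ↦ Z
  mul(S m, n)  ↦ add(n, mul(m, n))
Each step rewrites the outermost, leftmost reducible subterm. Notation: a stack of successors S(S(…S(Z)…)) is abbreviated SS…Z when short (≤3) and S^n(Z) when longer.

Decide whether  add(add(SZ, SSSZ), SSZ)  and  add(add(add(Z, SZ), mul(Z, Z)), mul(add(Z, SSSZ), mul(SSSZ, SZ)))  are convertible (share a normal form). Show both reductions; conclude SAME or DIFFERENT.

Term A:
  start: add(add(SZ, SSSZ), SSZ)
  [1] add(S(add(Z, SSSZ)), SSZ)
  [2] S(add(add(Z, SSSZ), SSZ))
  [3] S(add(SSSZ, SSZ))
  [4] S(S(add(SSZ, SSZ)))
  [5] S(S(S(add(SZ, SSZ))))
  [6] S(S(S(S(add(Z, SSZ)))))
  [7] S^6(Z)

Term B:
  start: add(add(add(Z, SZ), mul(Z, Z)), mul(add(Z, SSSZ), mul(SSSZ, SZ)))
  [1] add(add(SZ, mul(Z, Z)), mul(add(Z, SSSZ), mul(SSSZ, SZ)))
  [2] add(S(add(Z, mul(Z, Z))), mul(add(Z, SSSZ), mul(SSSZ, SZ)))
  [3] S(add(add(Z, mul(Z, Z)), mul(add(Z, SSSZ), mul(SSSZ, SZ))))
  [4] S(add(mul(Z, Z), mul(add(Z, SSSZ), mul(SSSZ, SZ))))
  [5] S(add(Z, mul(add(Z, SSSZ), mul(SSSZ, SZ))))
  [6] S(mul(add(Z, SSSZ), mul(SSSZ, SZ)))
  [7] S(mul(SSSZ, mul(SSSZ, SZ)))
  [8] S(add(mul(SSSZ, SZ), mul(SSZ, mul(SSSZ, SZ))))
  [9] S(add(add(SZ, mul(SSZ, SZ)), mul(SSZ, mul(SSSZ, SZ))))
  [10] S(add(S(add(Z, mul(SSZ, SZ))), mul(SSZ, mul(SSSZ, SZ))))
  [11] S(S(add(add(Z, mul(SSZ, SZ)), mul(SSZ, mul(SSSZ, SZ)))))
  [12] S(S(add(mul(SSZ, SZ), mul(SSZ, mul(SSSZ, SZ)))))
  [13] S(S(add(add(SZ, mul(SZ, SZ)), mul(SSZ, mul(SSSZ, SZ)))))
  [14] S(S(add(S(add(Z, mul(SZ, SZ))), mul(SSZ, mul(SSSZ, SZ)))))
  [15] S(S(S(add(add(Z, mul(SZ, SZ)), mul(SSZ, mul(SSSZ, SZ))))))
  [16] S(S(S(add(mul(SZ, SZ), mul(SSZ, mul(SSSZ, SZ))))))
  [17] S(S(S(add(add(SZ, mul(Z, SZ)), mul(SSZ, mul(SSSZ, SZ))))))
  [18] S(S(S(add(S(add(Z, mul(Z, SZ))), mul(SSZ, mul(SSSZ, SZ))))))
  [19] S(S(S(S(add(add(Z, mul(Z, SZ)), mul(SSZ, mul(SSSZ, SZ)))))))
  [20] S(S(S(S(add(mul(Z, SZ), mul(SSZ, mul(SSSZ, SZ)))))))
  [21] S(S(S(S(add(Z, mul(SSZ, mul(SSSZ, SZ)))))))
  [22] S(S(S(S(mul(SSZ, mul(SSSZ, SZ))))))
  [23] S(S(S(S(add(mul(SSSZ, SZ), mul(SZ, mul(SSSZ, SZ)))))))
  [24] S(S(S(S(add(add(SZ, mul(SSZ, SZ)), mul(SZ, mul(SSSZ, SZ)))))))
  [25] S(S(S(S(add(S(add(Z, mul(SSZ, SZ))), mul(SZ, mul(SSSZ, SZ)))))))
  [26] S(S(S(S(S(add(add(Z, mul(SSZ, SZ)), mul(SZ, mul(SSSZ, SZ))))))))
  [27] S(S(S(S(S(add(mul(SSZ, SZ), mul(SZ, mul(SSSZ, SZ))))))))
  [28] S(S(S(S(S(add(add(SZ, mul(SZ, SZ)), mul(SZ, mul(SSSZ, SZ))))))))
  [29] S(S(S(S(S(add(S(add(Z, mul(SZ, SZ))), mul(SZ, mul(SSSZ, SZ))))))))
  [30] S(S(S(S(S(S(add(add(Z, mul(SZ, SZ)), mul(SZ, mul(SSSZ, SZ)))))))))
  [31] S(S(S(S(S(S(add(mul(SZ, SZ), mul(SZ, mul(SSSZ, SZ)))))))))
  [32] S(S(S(S(S(S(add(add(SZ, mul(Z, SZ)), mul(SZ, mul(SSSZ, SZ)))))))))
  [33] S(S(S(S(S(S(add(S(add(Z, mul(Z, SZ))), mul(SZ, mul(SSSZ, SZ)))))))))
  [34] S(S(S(S(S(S(S(add(add(Z, mul(Z, SZ)), mul(SZ, mul(SSSZ, SZ))))))))))
  [35] S(S(S(S(S(S(S(add(mul(Z, SZ), mul(SZ, mul(SSSZ, SZ))))))))))
  [36] S(S(S(S(S(S(S(add(Z, mul(SZ, mul(SSSZ, SZ))))))))))
  [37] S(S(S(S(S(S(S(mul(SZ, mul(SSSZ, SZ)))))))))
  [38] S(S(S(S(S(S(S(add(mul(SSSZ, SZ), mul(Z, mul(SSSZ, SZ))))))))))
  [39] S(S(S(S(S(S(S(add(add(SZ, mul(SSZ, SZ)), mul(Z, mul(SSSZ, SZ))))))))))
  [40] S(S(S(S(S(S(S(add(S(add(Z, mul(SSZ, SZ))), mul(Z, mul(SSSZ, SZ))))))))))
  [41] S(S(S(S(S(S(S(S(add(add(Z, mul(SSZ, SZ)), mul(Z, mul(SSSZ, SZ)))))))))))
  [42] S(S(S(S(S(S(S(S(add(mul(SSZ, SZ), mul(Z, mul(SSSZ, SZ)))))))))))
  [43] S(S(S(S(S(S(S(S(add(add(SZ, mul(SZ, SZ)), mul(Z, mul(SSSZ, SZ)))))))))))
  [44] S(S(S(S(S(S(S(S(add(S(add(Z, mul(SZ, SZ))), mul(Z, mul(SSSZ, SZ)))))))))))
  [45] S(S(S(S(S(S(S(S(S(add(add(Z, mul(SZ, SZ)), mul(Z, mul(SSSZ, SZ))))))))))))
  [46] S(S(S(S(S(S(S(S(S(add(mul(SZ, SZ), mul(Z, mul(SSSZ, SZ))))))))))))
  [47] S(S(S(S(S(S(S(S(S(add(add(SZ, mul(Z, SZ)), mul(Z, mul(SSSZ, SZ))))))))))))
  [48] S(S(S(S(S(S(S(S(S(add(S(add(Z, mul(Z, SZ))), mul(Z, mul(SSSZ, SZ))))))))))))
  [49] S(S(S(S(S(S(S(S(S(S(add(add(Z, mul(Z, SZ)), mul(Z, mul(SSSZ, SZ)))))))))))))
  [50] S(S(S(S(S(S(S(S(S(S(add(mul(Z, SZ), mul(Z, mul(SSSZ, SZ)))))))))))))
  [51] S(S(S(S(S(S(S(S(S(S(add(Z, mul(Z, mul(SSSZ, SZ)))))))))))))
  [52] S(S(S(S(S(S(S(S(S(S(mul(Z, mul(SSSZ, SZ))))))))))))
  [53] S^10(Z)

Answer: DIFFERENT — A ⇓ S^6(Z), B ⇓ S^10(Z)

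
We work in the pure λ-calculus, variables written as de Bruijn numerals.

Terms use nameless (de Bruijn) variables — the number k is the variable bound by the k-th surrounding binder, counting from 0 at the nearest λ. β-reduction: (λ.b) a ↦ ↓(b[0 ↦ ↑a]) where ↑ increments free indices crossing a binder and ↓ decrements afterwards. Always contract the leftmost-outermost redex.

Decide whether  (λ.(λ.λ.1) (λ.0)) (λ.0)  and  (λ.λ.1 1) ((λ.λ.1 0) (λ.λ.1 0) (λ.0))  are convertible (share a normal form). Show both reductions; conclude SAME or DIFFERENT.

Term A:
  start: (λ.(λ.λ.1) (λ.0)) (λ.0)
  [1] (λ.λ.1) (λ.0)
  [2] λ.λ.0

Term B:
  start: (λ.λ.1 1) ((λ.λ.1 0) (λ.λ.1 0) (λ.0))
  [1] λ.(λ.λ.1 0) (λ.λ.1 0) (λ.0) ((λ.λ.1 0) (λ.λ.1 0) (λ.0))
  [2] λ.(λ.(λ.λ.1 0) 0) (λ.0) ((λ.λ.1 0) (λ.λ.1 0) (λ.0))
  [3] λ.(λ.λ.1 0) (λ.0) ((λ.λ.1 0) (λ.λ.1 0) (λ.0))
  [4] λ.(λ.(λ.0) 0) ((λ.λ.1 0) (λ.λ.1 0) (λ.0))
  [5] λ.(λ.0) ((λ.λ.1 0) (λ.λ.1 0) (λ.0))
  [6] λ.(λ.λ.1 0) (λ.λ.1 0) (λ.0)
  [7] λ.(λ.(λ.λ.1 0) 0) (λ.0)
  [8] λ.(λ.λ.1 0) (λ.0)
  [9] λ.λ.(λ.0) 0
  [10] λ.λ.0

Answer: SAME — A ⇓ λ.λ.0, B ⇓ λ.λ.0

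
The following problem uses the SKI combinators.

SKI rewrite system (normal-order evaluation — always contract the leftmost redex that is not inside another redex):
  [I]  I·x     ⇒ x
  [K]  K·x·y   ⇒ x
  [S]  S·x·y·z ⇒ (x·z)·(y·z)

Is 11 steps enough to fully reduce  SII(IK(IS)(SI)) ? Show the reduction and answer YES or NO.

  start: SII(IK(IS)(SI))
  [1] I(IK(IS)(SI))(I(IK(IS)(SI)))
  [2] IK(IS)(SI)(I(IK(IS)(SI)))
  [3] K(IS)(SI)(I(IK(IS)(SI)))
  [4] IS(I(IK(IS)(SI)))
  [5] S(I(IK(IS)(SI)))
  [6] S(IK(IS)(SI))
  [7] S(K(IS)(SI))
  [8] S(IS)
  [9] SS

Answer: YES — reaches normal form SS in 9 ≤ 11 steps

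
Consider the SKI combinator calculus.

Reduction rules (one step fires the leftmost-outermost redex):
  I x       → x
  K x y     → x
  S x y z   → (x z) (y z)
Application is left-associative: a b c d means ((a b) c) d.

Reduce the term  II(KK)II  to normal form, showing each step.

  start: II(KK)II
  step 1: I(KK)II
  step 2: KKII
  step 3: KI

Answer: normal form = KI  (in 3 steps)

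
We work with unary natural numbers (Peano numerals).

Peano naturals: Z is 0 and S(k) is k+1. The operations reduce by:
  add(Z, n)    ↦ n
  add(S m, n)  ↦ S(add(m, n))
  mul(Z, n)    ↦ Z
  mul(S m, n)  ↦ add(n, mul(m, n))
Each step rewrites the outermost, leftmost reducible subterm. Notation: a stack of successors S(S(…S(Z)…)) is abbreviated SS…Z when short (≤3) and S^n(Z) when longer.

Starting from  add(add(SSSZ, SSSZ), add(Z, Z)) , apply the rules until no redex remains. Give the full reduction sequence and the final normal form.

Answer: normal form = S^6(Z)  (in 12 steps)

Reduction:
  start: add(add(SSSZ, SSSZ), add(Z, Z))
  [1] add(S(add(SSZ, SSSZ)), add(Z, Z))
  [2] S(add(add(SSZ, SSSZ), add(Z, Z)))
  [3] S(add(S(add(SZ, SSSZ)), add(Z, Z)))
  [4] S(S(add(add(SZ, SSSZ), add(Z, Z))))
  [5] S(S(add(S(add(Z, SSSZ)), add(Z, Z))))
  [6] S(S(S(add(add(Z, SSSZ), add(Z, Z)))))
  [7] S(S(S(add(SSSZ, add(Z, Z)))))
  [8] S(S(S(S(add(SSZ, add(Z, Z))))))
  [9] S(S(S(S(S(add(SZ, add(Z, Z)))))))
  [10] S(S(S(S(S(S(add(Z, add(Z, Z))))))))
  [11] S(S(S(S(S(S(add(Z, Z)))))))
  [12] S^6(Z)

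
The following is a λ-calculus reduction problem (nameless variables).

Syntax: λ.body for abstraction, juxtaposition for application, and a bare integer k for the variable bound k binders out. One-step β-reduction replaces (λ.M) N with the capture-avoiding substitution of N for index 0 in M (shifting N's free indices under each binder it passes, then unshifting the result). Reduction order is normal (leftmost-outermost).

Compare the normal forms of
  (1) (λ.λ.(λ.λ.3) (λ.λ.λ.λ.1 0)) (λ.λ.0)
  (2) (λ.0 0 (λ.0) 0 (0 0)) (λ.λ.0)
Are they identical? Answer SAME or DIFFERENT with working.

Term A:
  start: (λ.λ.(λ.λ.3) (λ.λ.λ.λ.1 0)) (λ.λ.0)
  →1  λ.(λ.λ.λ.λ.0) (λ.λ.λ.λ.1 0)
  →2  λ.λ.λ.λ.0

Term B:
  start: (λ.0 0 (λ.0) 0 (0 0)) (λ.λ.0)
  →1  (λ.λ.0) (λ.λ.0) (λ.0) (λ.λ.0) ((λ.λ.0) (λ.λ.0))
  →2  (λ.0) (λ.0) (λ.λ.0) ((λ.λ.0) (λ.λ.0))
  →3  (λ.0) (λ.λ.0) ((λ.λ.0) (λ.λ.0))
  →4  (λ.λ.0) ((λ.λ.0) (λ.λ.0))
  →5  λ.0

Answer: DIFFERENT — A ⇓ λ.λ.λ.λ.0, B ⇓ λ.0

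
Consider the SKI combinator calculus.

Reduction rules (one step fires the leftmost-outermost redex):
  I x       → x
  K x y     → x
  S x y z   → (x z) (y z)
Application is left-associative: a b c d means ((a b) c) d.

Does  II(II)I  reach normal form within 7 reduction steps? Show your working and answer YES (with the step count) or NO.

  start: II(II)I
  step 1: I(II)I
  step 2: III
  step 3: II
  step 4: I

Answer: YES — reaches normal form I in 4 ≤ 7 steps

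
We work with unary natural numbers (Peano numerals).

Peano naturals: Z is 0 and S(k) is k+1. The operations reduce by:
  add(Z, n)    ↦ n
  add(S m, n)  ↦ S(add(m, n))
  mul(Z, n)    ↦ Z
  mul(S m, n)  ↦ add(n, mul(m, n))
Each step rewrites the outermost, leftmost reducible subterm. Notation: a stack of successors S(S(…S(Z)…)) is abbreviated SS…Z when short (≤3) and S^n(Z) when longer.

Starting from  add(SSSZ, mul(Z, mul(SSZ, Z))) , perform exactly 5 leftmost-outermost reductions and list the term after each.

Answer: after 5 steps: SSSZ

Working:
  start: add(SSSZ, mul(Z, mul(SSZ, Z)))
  step 1: S(add(SSZ, mul(Z, mul(SSZ, Z))))
  step 2: S(S(add(SZ, mul(Z, mul(SSZ, Z)))))
  step 3: S(S(S(add(Z, mul(Z, mul(SSZ, Z))))))
  step 4: S(S(S(mul(Z, mul(SSZ, Z)))))
  step 5: SSSZ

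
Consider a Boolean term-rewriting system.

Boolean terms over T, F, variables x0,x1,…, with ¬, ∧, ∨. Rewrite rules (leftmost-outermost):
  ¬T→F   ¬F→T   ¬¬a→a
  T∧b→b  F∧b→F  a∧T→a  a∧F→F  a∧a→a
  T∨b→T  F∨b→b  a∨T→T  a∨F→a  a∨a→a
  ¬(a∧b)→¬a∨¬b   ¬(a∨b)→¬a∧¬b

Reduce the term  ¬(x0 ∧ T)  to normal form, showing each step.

  start: ¬(x0 ∧ T)
  [1] ¬x0 ∨ ¬T
  [2] ¬x0 ∨ F
  [3] ¬x0

Answer: normal form = ¬x0  (in 3 steps)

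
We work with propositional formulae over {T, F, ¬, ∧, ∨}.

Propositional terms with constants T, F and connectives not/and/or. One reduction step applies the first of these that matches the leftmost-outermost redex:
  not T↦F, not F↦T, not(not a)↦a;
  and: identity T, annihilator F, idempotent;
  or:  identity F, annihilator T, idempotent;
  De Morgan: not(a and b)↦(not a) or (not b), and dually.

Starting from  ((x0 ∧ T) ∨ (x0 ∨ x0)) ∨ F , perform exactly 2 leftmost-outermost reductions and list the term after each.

Answer: after 2 steps: x0 ∨ (x0 ∨ x0)

Reduction:
  start: ((x0 ∧ T) ∨ (x0 ∨ x0)) ∨ F
  [1] (x0 ∧ T) ∨ (x0 ∨ x0)
  [2] x0 ∨ (x0 ∨ x0)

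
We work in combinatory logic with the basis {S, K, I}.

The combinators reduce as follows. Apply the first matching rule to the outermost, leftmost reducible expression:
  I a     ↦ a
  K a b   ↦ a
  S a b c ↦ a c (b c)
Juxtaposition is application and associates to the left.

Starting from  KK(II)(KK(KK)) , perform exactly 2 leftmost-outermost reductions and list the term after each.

  start: KK(II)(KK(KK))
  step 1: K(KK(KK))
  step 2: KK

Answer: after 2 steps: KK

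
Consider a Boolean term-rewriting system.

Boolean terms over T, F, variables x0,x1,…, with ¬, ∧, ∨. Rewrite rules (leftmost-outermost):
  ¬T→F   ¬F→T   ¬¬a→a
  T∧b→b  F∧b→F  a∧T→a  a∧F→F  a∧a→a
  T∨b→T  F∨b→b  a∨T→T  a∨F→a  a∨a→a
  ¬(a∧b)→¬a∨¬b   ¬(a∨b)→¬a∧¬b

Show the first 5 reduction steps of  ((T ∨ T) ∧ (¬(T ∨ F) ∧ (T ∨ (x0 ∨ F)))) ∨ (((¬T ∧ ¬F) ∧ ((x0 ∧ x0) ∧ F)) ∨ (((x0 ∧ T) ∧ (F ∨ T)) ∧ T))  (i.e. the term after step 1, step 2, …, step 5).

Answer: after 5 steps: (F ∧ (T ∨ (x0 ∨ F))) ∨ (((¬T ∧ ¬F) ∧ ((x0 ∧ x0) ∧ F)) ∨ (((x0 ∧ T) ∧ (F ∨ T)) ∧ T))

Derivation:
  start: ((T ∨ T) ∧ (¬(T ∨ F) ∧ (T ∨ (x0 ∨ F)))) ∨ (((¬T ∧ ¬F) ∧ ((x0 ∧ x0) ∧ F)) ∨ (((x0 ∧ T) ∧ (F ∨ T)) ∧ T))
  [1] (T ∧ (¬(T ∨ F) ∧ (T ∨ (x0 ∨ F)))) ∨ (((¬T ∧ ¬F) ∧ ((x0 ∧ x0) ∧ F)) ∨ (((x0 ∧ T) ∧ (F ∨ T)) ∧ T))
  [2] (¬(T ∨ F) ∧ (T ∨ (x0 ∨ F))) ∨ (((¬T ∧ ¬F) ∧ ((x0 ∧ x0) ∧ F)) ∨ (((x0 ∧ T) ∧ (F ∨ T)) ∧ T))
  [3] ((¬T ∧ ¬F) ∧ (T ∨ (x0 ∨ F))) ∨ (((¬T ∧ ¬F) ∧ ((x0 ∧ x0) ∧ F)) ∨ (((x0 ∧ T) ∧ (F ∨ T)) ∧ T))
  [4] ((F ∧ ¬F) ∧ (T ∨ (x0 ∨ F))) ∨ (((¬T ∧ ¬F) ∧ ((x0 ∧ x0) ∧ F)) ∨ (((x0 ∧ T) ∧ (F ∨ T)) ∧ T))
  [5] (F ∧ (T ∨ (x0 ∨ F))) ∨ (((¬T ∧ ¬F) ∧ ((x0 ∧ x0) ∧ F)) ∨ (((x0 ∧ T) ∧ (F ∨ T)) ∧ T))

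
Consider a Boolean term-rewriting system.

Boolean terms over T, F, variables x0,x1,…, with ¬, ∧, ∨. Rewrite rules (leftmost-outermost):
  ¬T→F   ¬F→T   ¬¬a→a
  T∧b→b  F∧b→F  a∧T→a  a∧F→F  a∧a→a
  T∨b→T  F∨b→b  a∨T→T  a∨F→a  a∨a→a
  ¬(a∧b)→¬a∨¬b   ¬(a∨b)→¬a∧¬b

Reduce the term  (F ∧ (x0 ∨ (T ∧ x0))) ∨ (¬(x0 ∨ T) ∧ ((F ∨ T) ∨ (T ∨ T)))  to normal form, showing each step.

Answer: normal form = F  (in 6 steps)

Working:
  start: (F ∧ (x0 ∨ (T ∧ x0))) ∨ (¬(x0 ∨ T) ∧ ((F ∨ T) ∨ (T ∨ T)))
  →1  F ∨ (¬(x0 ∨ T) ∧ ((F ∨ T) ∨ (T ∨ T)))
  →2  ¬(x0 ∨ T) ∧ ((F ∨ T) ∨ (T ∨ T))
  →3  (¬x0 ∧ ¬T) ∧ ((F ∨ T) ∨ (T ∨ T))
  →4  (¬x0 ∧ F) ∧ ((F ∨ T) ∨ (T ∨ T))
  →5  F ∧ ((F ∨ T) ∨ (T ∨ T))
  →6  F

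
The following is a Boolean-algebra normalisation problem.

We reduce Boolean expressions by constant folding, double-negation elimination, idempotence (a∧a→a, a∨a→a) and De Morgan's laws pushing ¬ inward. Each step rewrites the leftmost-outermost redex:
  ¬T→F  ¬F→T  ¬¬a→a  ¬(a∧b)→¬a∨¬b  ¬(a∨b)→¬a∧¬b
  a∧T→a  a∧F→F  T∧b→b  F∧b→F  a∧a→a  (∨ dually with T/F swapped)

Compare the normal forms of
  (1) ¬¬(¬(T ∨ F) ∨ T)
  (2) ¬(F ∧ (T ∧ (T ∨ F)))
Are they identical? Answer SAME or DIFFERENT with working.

Term A:
  start: ¬¬(¬(T ∨ F) ∨ T)
  step 1: ¬(T ∨ F) ∨ T
  step 2: T

Term B:
  start: ¬(F ∧ (T ∧ (T ∨ F)))
  step 1: ¬F ∨ ¬(T ∧ (T ∨ F))
  step 2: T ∨ ¬(T ∧ (T ∨ F))
  step 3: T

Answer: SAME — A ⇓ T, B ⇓ T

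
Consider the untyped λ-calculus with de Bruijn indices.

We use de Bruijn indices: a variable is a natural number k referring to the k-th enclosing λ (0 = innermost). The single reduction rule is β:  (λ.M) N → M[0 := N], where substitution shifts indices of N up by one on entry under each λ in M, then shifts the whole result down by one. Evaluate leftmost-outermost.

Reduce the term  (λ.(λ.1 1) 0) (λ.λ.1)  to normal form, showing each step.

  start: (λ.(λ.1 1) 0) (λ.λ.1)
  step 1: (λ.(λ.λ.1) (λ.λ.1)) (λ.λ.1)
  step 2: (λ.λ.1) (λ.λ.1)
  step 3: λ.λ.λ.1

Answer: normal form = λ.λ.λ.1  (in 3 steps)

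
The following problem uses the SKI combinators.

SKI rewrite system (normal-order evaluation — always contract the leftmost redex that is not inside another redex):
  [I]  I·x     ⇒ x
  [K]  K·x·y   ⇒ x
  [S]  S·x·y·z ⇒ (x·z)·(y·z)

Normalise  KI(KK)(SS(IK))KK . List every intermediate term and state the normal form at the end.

  start: KI(KK)(SS(IK))KK
  →1  I(SS(IK))KK
  →2  SS(IK)KK
  →3  SK(IKK)K
  →4  KK(IKKK)
  →5  K

Answer: normal form = K  (in 5 steps)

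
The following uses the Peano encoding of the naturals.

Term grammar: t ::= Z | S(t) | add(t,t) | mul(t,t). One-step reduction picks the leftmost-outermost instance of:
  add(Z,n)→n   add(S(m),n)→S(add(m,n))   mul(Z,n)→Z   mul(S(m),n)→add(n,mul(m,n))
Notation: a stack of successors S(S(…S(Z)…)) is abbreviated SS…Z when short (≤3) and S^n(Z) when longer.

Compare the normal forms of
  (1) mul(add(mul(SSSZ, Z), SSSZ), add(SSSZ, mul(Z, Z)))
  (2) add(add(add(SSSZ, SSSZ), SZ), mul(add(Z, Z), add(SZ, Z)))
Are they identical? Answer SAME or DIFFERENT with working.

Answer: DIFFERENT — A ⇓ S^9(Z), B ⇓ S^7(Z)

Working:
Term A:
  start: mul(add(mul(SSSZ, Z), SSSZ), add(SSSZ, mul(Z, Z)))
  step 1: mul(add(add(Z, mul(SSZ, Z)), SSSZ), add(SSSZ, mul(Z, Z)))
  step 2: mul(add(mul(SSZ, Z), SSSZ), add(SSSZ, mul(Z, Z)))
  step 3: mul(add(add(Z, mul(SZ, Z)), SSSZ), add(SSSZ, mul(Z, Z)))
  step 4: mul(add(mul(SZ, Z), SSSZ), add(SSSZ, mul(Z, Z)))
  step 5: mul(add(add(Z, mul(Z, Z)), SSSZ), add(SSSZ, mul(Z, Z)))
  step 6: mul(add(mul(Z, Z), SSSZ), add(SSSZ, mul(Z, Z)))
  step 7: mul(add(Z, SSSZ), add(SSSZ, mul(Z, Z)))
  step 8: mul(SSSZ, add(SSSZ, mul(Z, Z)))
  step 9: add(add(SSSZ, mul(Z, Z)), mul(SSZ, add(SSSZ, mul(Z, Z))))
  step 10: add(S(add(SSZ, mul(Z, Z))), mul(SSZ, add(SSSZ, mul(Z, Z))))
  step 11: S(add(add(SSZ, mul(Z, Z)), mul(SSZ, add(SSSZ, mul(Z, Z)))))
  step 12: S(add(S(add(SZ, mul(Z, Z))), mul(SSZ, add(SSSZ, mul(Z, Z)))))
  step 13: S(S(add(add(SZ, mul(Z, Z)), mul(SSZ, add(SSSZ, mul(Z, Z))))))
  step 14: S(S(add(S(add(Z, mul(Z, Z))), mul(SSZ, add(SSSZ, mul(Z, Z))))))
  step 15: S(S(S(add(add(Z, mul(Z, Z)), mul(SSZ, add(SSSZ, mul(Z, Z)))))))
  step 16: S(S(S(add(mul(Z, Z), mul(SSZ, add(SSSZ, mul(Z, Z)))))))
  step 17: S(S(S(add(Z, mul(SSZ, add(SSSZ, mul(Z, Z)))))))
  step 18: S(S(S(mul(SSZ, add(SSSZ, mul(Z, Z))))))
  step 19: S(S(S(add(add(SSSZ, mul(Z, Z)), mul(SZ, add(SSSZ, mul(Z, Z)))))))
  step 20: S(S(S(add(S(add(SSZ, mul(Z, Z))), mul(SZ, add(SSSZ, mul(Z, Z)))))))
  step 21: S(S(S(S(add(add(SSZ, mul(Z, Z)), mul(SZ, add(SSSZ, mul(Z, Z))))))))
  step 22: S(S(S(S(add(S(add(SZ, mul(Z, Z))), mul(SZ, add(SSSZ, mul(Z, Z))))))))
  step 23: S(S(S(S(S(add(add(SZ, mul(Z, Z)), mul(SZ, add(SSSZ, mul(Z, Z)))))))))
  step 24: S(S(S(S(S(add(S(add(Z, mul(Z, Z))), mul(SZ, add(SSSZ, mul(Z, Z)))))))))
  step 25: S(S(S(S(S(S(add(add(Z, mul(Z, Z)), mul(SZ, add(SSSZ, mul(Z, Z))))))))))
  step 26: S(S(S(S(S(S(add(mul(Z, Z), mul(SZ, add(SSSZ, mul(Z, Z))))))))))
  step 27: S(S(S(S(S(S(add(Z, mul(SZ, add(SSSZ, mul(Z, Z))))))))))
  step 28: S(S(S(S(S(S(mul(SZ, add(SSSZ, mul(Z, Z)))))))))
  step 29: S(S(S(S(S(S(add(add(SSSZ, mul(Z, Z)), mul(Z, add(SSSZ, mul(Z, Z))))))))))
  step 30: S(S(S(S(S(S(add(S(add(SSZ, mul(Z, Z))), mul(Z, add(SSSZ, mul(Z, Z))))))))))
  step 31: S(S(S(S(S(S(S(add(add(SSZ, mul(Z, Z)), mul(Z, add(SSSZ, mul(Z, Z)))))))))))
  step 32: S(S(S(S(S(S(S(add(S(add(SZ, mul(Z, Z))), mul(Z, add(SSSZ, mul(Z, Z)))))))))))
  step 33: S(S(S(S(S(S(S(S(add(add(SZ, mul(Z, Z)), mul(Z, add(SSSZ, mul(Z, Z))))))))))))
  step 34: S(S(S(S(S(S(S(S(add(S(add(Z, mul(Z, Z))), mul(Z, add(SSSZ, mul(Z, Z))))))))))))
  step 35: S(S(S(S(S(S(S(S(S(add(add(Z, mul(Z, Z)), mul(Z, add(SSSZ, mul(Z, Z)))))))))))))
  step 36: S(S(S(S(S(S(S(S(S(add(mul(Z, Z), mul(Z, add(SSSZ, mul(Z, Z)))))))))))))
  step 37: S(S(S(S(S(S(S(S(S(add(Z, mul(Z, add(SSSZ, mul(Z, Z)))))))))))))
  step 38: S(S(S(S(S(S(S(S(S(mul(Z, add(SSSZ, mul(Z, Z))))))))))))
  step 39: S^9(Z)

Term B:
  start: add(add(add(SSSZ, SSSZ), SZ), mul(add(Z, Z), add(SZ, Z)))
  step 1: add(add(S(add(SSZ, SSSZ)), SZ), mul(add(Z, Z), add(SZ, Z)))
  step 2: add(S(add(add(SSZ, SSSZ), SZ)), mul(add(Z, Z), add(SZ, Z)))
  step 3: S(add(add(add(SSZ, SSSZ), SZ), mul(add(Z, Z), add(SZ, Z))))
  step 4: S(add(add(S(add(SZ, SSSZ)), SZ), mul(add(Z, Z), add(SZ, Z))))
  step 5: S(add(S(add(add(SZ, SSSZ), SZ)), mul(add(Z, Z), add(SZ, Z))))
  step 6: S(S(add(add(add(SZ, SSSZ), SZ), mul(add(Z, Z), add(SZ, Z)))))
  step 7: S(S(add(add(S(add(Z, SSSZ)), SZ), mul(add(Z, Z), add(SZ, Z)))))
  step 8: S(S(add(S(add(add(Z, SSSZ), SZ)), mul(add(Z, Z), add(SZ, Z)))))
  step 9: S(S(S(add(add(add(Z, SSSZ), SZ), mul(add(Z, Z), add(SZ, Z))))))
  step 10: S(S(S(add(add(SSSZ, SZ), mul(add(Z, Z), add(SZ, Z))))))
  step 11: S(S(S(add(S(add(SSZ, SZ)), mul(add(Z, Z), add(SZ, Z))))))
  step 12: S(S(S(S(add(add(SSZ, SZ), mul(add(Z, Z), add(SZ, Z)))))))
  step 13: S(S(S(S(add(S(add(SZ, SZ)), mul(add(Z, Z), add(SZ, Z)))))))
  step 14: S(S(S(S(S(add(add(SZ, SZ), mul(add(Z, Z), add(SZ, Z))))))))
  step 15: S(S(S(S(S(add(S(add(Z, SZ)), mul(add(Z, Z), add(SZ, Z))))))))
  step 16: S(S(S(S(S(S(add(add(Z, SZ), mul(add(Z, Z), add(SZ, Z)))))))))
  step 17: S(S(S(S(S(S(add(SZ, mul(add(Z, Z), add(SZ, Z)))))))))
  step 18: S(S(S(S(S(S(S(add(Z, mul(add(Z, Z), add(SZ, Z))))))))))
  step 19: S(S(S(S(S(S(S(mul(add(Z, Z), add(SZ, Z)))))))))
  step 20: S(S(S(S(S(S(S(mul(Z, add(SZ, Z)))))))))
  step 21: S^7(Z)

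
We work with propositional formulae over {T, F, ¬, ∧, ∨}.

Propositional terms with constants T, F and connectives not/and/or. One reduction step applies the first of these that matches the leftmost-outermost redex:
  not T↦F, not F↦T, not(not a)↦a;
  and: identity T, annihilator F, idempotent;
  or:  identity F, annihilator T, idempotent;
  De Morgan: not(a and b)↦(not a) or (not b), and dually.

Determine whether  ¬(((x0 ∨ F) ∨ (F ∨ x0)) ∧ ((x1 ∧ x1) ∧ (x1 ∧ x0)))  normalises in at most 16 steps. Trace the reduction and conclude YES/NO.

  start: ¬(((x0 ∨ F) ∨ (F ∨ x0)) ∧ ((x1 ∧ x1) ∧ (x1 ∧ x0)))
  step 1: ¬((x0 ∨ F) ∨ (F ∨ x0)) ∨ ¬((x1 ∧ x1) ∧ (x1 ∧ x0))
  step 2: (¬(x0 ∨ F) ∧ ¬(F ∨ x0)) ∨ ¬((x1 ∧ x1) ∧ (x1 ∧ x0))
  step 3: ((¬x0 ∧ ¬F) ∧ ¬(F ∨ x0)) ∨ ¬((x1 ∧ x1) ∧ (x1 ∧ x0))
  step 4: ((¬x0 ∧ T) ∧ ¬(F ∨ x0)) ∨ ¬((x1 ∧ x1) ∧ (x1 ∧ x0))
  step 5: (¬x0 ∧ ¬(F ∨ x0)) ∨ ¬((x1 ∧ x1) ∧ (x1 ∧ x0))
  step 6: (¬x0 ∧ (¬F ∧ ¬x0)) ∨ ¬((x1 ∧ x1) ∧ (x1 ∧ x0))
  step 7: (¬x0 ∧ (T ∧ ¬x0)) ∨ ¬((x1 ∧ x1) ∧ (x1 ∧ x0))
  step 8: (¬x0 ∧ ¬x0) ∨ ¬((x1 ∧ x1) ∧ (x1 ∧ x0))
  step 9: ¬x0 ∨ ¬((x1 ∧ x1) ∧ (x1 ∧ x0))
  step 10: ¬x0 ∨ (¬(x1 ∧ x1) ∨ ¬(x1 ∧ x0))
  step 11: ¬x0 ∨ ((¬x1 ∨ ¬x1) ∨ ¬(x1 ∧ x0))
  step 12: ¬x0 ∨ (¬x1 ∨ ¬(x1 ∧ x0))
  step 13: ¬x0 ∨ (¬x1 ∨ (¬x1 ∨ ¬x0))

Answer: YES — reaches normal form ¬x0 ∨ (¬x1 ∨ (¬x1 ∨ ¬x0)) in 13 ≤ 16 steps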